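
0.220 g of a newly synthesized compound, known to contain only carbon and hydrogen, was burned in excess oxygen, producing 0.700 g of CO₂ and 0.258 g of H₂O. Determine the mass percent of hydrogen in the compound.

mol C = 0.700 g CO₂ ÷ 44.009 g/mol = 0.01591 mol
mol H = 2 × 0.258 g H₂O ÷ 18.015 g/mol = 0.02864 mol
mass % H = 0.02887 g ÷ 0.220 g × 100%

13.1%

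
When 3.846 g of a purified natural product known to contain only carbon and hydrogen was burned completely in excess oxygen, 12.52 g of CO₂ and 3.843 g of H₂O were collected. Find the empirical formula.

mol C = 12.52 g CO₂ ÷ 44.009 g/mol = 0.28449 mol
mol H = 2 × 3.843 g H₂O ÷ 18.015 g/mol = 0.42664 mol
Divide by the smallest (0.28449 mol): C 1.000, H 1.500
Multiplying each by 2 gives whole numbers: C 2.00, H 3.00

C2H3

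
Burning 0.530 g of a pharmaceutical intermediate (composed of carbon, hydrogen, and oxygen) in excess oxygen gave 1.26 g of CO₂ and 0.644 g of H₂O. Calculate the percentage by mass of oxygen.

mol C = 1.26 g CO₂ ÷ 44.009 g/mol = 0.02863 mol
mol H = 2 × 0.644 g H₂O ÷ 18.015 g/mol = 0.07150 mol
mass O = 0.530 − (0.3439 + 0.07207) = 0.1141 g → mol O = 0.1141 ÷ 15.999 = 0.007129 mol
mass % O = 0.1141 g ÷ 0.530 g × 100%

21.5%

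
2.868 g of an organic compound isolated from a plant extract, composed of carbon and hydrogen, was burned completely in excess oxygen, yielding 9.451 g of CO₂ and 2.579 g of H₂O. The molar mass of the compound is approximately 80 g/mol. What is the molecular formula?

mol C = 9.451 g CO₂ ÷ 44.009 g/mol = 0.21475 mol
mol H = 2 × 2.579 g H₂O ÷ 18.015 g/mol = 0.28632 mol
Divide by the smallest (0.21475 mol): C 1.000, H 1.333
Multiplying each by 3 gives whole numbers: C 3.00, H 4.00
Empirical formula: C3H4
Empirical-formula mass = 40.06 g/mol; 80 ÷ 40.06 ≈ 2, so the molecular formula is C6H8.

C6H8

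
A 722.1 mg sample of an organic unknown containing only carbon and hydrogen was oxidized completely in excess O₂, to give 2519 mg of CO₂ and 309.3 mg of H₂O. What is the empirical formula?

mol C = 2.519 g CO₂ ÷ 44.009 g/mol = 0.057238 mol
mol H = 2 × 0.3093 g H₂O ÷ 18.015 g/mol = 0.034338 mol
Divide by the smallest (0.034338 mol): C 1.667, H 1.000
Multiplying each by 3 gives whole numbers: C 5.00, H 3.00

C5H3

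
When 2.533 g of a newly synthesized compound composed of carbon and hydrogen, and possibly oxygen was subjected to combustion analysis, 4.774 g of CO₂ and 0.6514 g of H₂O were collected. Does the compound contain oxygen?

mol C = 4.774 g CO₂ ÷ 44.009 g/mol = 0.10848 mol
mol H = 2 × 0.6514 g H₂O ÷ 18.015 g/mol = 0.072318 mol
C and H account for only 1.3758 g of the 2.533 g sample; the remaining 1.1572 g must be oxygen.

yes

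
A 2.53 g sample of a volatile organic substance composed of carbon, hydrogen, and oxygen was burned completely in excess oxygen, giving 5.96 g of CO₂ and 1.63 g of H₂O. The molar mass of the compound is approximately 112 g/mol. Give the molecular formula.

mol C = 5.96 g CO₂ ÷ 44.009 g/mol = 0.1354 mol
mol H = 2 × 1.63 g H₂O ÷ 18.015 g/mol = 0.1810 mol
mass O = 2.53 − (1.627 + 0.1824) = 0.7210 g → mol O = 0.7210 ÷ 15.999 = 0.04506 mol
Divide by the smallest (0.04506 mol): C 3.005, H 4.016, O 1.000
Empirical formula: C3H4O
Empirical-formula mass = 56.06 g/mol; 112 ÷ 56.06 ≈ 2, so the molecular formula is C6H8O2.

C6H8O2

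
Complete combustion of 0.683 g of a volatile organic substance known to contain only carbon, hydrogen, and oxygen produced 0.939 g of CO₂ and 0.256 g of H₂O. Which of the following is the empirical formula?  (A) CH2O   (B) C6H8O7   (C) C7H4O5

mol C = 0.939 g CO₂ ÷ 44.009 g/mol = 0.02134 mol
mol H = 2 × 0.256 g H₂O ÷ 18.015 g/mol = 0.02842 mol
mass O = 0.683 − (0.2563 + 0.02865) = 0.3981 g → mol O = 0.3981 ÷ 15.999 = 0.02488 mol
Divide by the smallest (0.02134 mol): C 1.000, H 1.332, O 1.166
Multiplying each by 6 gives whole numbers: C 6.00, H 7.99, O 7.00

(B) C6H8O7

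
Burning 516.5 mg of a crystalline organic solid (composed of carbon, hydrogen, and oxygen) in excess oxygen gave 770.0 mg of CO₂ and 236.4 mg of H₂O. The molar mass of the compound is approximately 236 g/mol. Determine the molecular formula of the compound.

C8H12O8

mol C = 0.7700 g CO₂ ÷ 44.009 g/mol = 0.017496 mol
mol H = 2 × 0.2364 g H₂O ÷ 18.015 g/mol = 0.026245 mol
mass O = 0.5165 − (0.21015 + 0.026455) = 0.27990 g → mol O = 0.27990 ÷ 15.999 = 0.017495 mol
Divide by the smallest (0.017495 mol): C 1.000, H 1.500, O 1.000
Multiplying each by 2 gives whole numbers: C 2.00, H 3.00, O 2.00
Empirical formula: C2H3O2
Empirical-formula mass = 59.04 g/mol; 236 ÷ 59.04 ≈ 4, so the molecular formula is C8H12O8.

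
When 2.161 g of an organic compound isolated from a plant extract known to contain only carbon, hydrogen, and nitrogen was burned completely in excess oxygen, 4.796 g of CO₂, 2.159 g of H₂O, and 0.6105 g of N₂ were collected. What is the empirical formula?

C5H11N2

mol C = 4.796 g CO₂ ÷ 44.009 g/mol = 0.10898 mol
mol H = 2 × 2.159 g H₂O ÷ 18.015 g/mol = 0.23969 mol
mol N = 2 × 0.6105 g N₂ ÷ 28.014 g/mol = 0.043585 mol
Divide by the smallest (0.043585 mol): C 2.500, H 5.499, N 1.000
Multiplying each by 2 gives whole numbers: C 5.00, H 11.00, N 2.00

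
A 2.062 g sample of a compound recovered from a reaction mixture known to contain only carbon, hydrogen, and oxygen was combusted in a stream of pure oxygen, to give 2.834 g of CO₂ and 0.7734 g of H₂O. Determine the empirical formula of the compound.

C6H8O7

mol C = 2.834 g CO₂ ÷ 44.009 g/mol = 0.064396 mol
mol H = 2 × 0.7734 g H₂O ÷ 18.015 g/mol = 0.085862 mol
mass O = 2.062 − (0.77346 + 0.086549) = 1.2020 g → mol O = 1.2020 ÷ 15.999 = 0.075129 mol
Divide by the smallest (0.064396 mol): C 1.000, H 1.333, O 1.167
Multiplying each by 6 gives whole numbers: C 6.00, H 8.00, O 7.00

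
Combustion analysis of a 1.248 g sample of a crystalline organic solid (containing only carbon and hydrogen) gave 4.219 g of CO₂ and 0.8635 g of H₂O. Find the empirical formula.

mol C = 4.219 g CO₂ ÷ 44.009 g/mol = 0.095867 mol
mol H = 2 × 0.8635 g H₂O ÷ 18.015 g/mol = 0.095865 mol
Divide by the smallest (0.095865 mol): C 1.000, H 1.000

CH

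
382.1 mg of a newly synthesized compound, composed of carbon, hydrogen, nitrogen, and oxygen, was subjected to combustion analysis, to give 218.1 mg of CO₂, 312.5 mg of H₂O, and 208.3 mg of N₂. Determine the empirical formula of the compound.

CH7N3O

mol C = 0.2181 g CO₂ ÷ 44.009 g/mol = 0.0049558 mol
mol H = 2 × 0.3125 g H₂O ÷ 18.015 g/mol = 0.034693 mol
mol N = 2 × 0.2083 g N₂ ÷ 28.014 g/mol = 0.014871 mol
mass O = 0.3821 − (0.059524 + 0.034971 + 0.20830) = 0.079305 g → mol O = 0.079305 ÷ 15.999 = 0.0049569 mol
Divide by the smallest (0.0049558 mol): C 1.000, H 7.001, N 3.001, O 1.000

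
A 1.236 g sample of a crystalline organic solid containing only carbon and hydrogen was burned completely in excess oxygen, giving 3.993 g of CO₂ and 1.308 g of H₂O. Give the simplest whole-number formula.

C5H8

mol C = 3.993 g CO₂ ÷ 44.009 g/mol = 0.090731 mol
mol H = 2 × 1.308 g H₂O ÷ 18.015 g/mol = 0.14521 mol
Divide by the smallest (0.090731 mol): C 1.000, H 1.600
Multiplying each by 5 gives whole numbers: C 5.00, H 8.00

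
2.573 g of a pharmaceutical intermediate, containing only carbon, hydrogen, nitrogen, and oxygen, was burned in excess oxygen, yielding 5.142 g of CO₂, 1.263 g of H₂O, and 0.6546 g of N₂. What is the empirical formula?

C5H6N2O

mol C = 5.142 g CO₂ ÷ 44.009 g/mol = 0.11684 mol
mol H = 2 × 1.263 g H₂O ÷ 18.015 g/mol = 0.14022 mol
mol N = 2 × 0.6546 g N₂ ÷ 28.014 g/mol = 0.046734 mol
mass O = 2.573 − (1.4034 + 0.14134 + 0.65460) = 0.37370 g → mol O = 0.37370 ÷ 15.999 = 0.023358 mol
Divide by the smallest (0.023358 mol): C 5.002, H 6.003, N 2.001, O 1.000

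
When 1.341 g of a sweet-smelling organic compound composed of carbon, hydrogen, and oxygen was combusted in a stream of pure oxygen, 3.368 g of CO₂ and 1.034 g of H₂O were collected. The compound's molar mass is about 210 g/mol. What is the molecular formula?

C12H18O3

mol C = 3.368 g CO₂ ÷ 44.009 g/mol = 0.076530 mol
mol H = 2 × 1.034 g H₂O ÷ 18.015 g/mol = 0.11479 mol
mass O = 1.341 − (0.91920 + 0.11571) = 0.30609 g → mol O = 0.30609 ÷ 15.999 = 0.019132 mol
Divide by the smallest (0.019132 mol): C 4.000, H 6.000, O 1.000
Empirical formula: C4H6O
Empirical-formula mass = 70.09 g/mol; 210 ÷ 70.09 ≈ 3, so the molecular formula is C12H18O3.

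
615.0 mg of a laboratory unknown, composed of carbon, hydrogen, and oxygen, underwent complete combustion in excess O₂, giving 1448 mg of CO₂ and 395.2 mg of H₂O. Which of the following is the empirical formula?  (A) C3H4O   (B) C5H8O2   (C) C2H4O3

(A) C3H4O

mol C = 1.448 g CO₂ ÷ 44.009 g/mol = 0.032902 mol
mol H = 2 × 0.3952 g H₂O ÷ 18.015 g/mol = 0.043875 mol
mass O = 0.6150 − (0.39519 + 0.044226) = 0.17558 g → mol O = 0.17558 ÷ 15.999 = 0.010975 mol
Divide by the smallest (0.010975 mol): C 2.998, H 3.998, O 1.000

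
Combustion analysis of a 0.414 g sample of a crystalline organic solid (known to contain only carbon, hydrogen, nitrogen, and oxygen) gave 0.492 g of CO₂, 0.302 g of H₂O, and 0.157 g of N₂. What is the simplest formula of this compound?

C2H6N2O

mol C = 0.492 g CO₂ ÷ 44.009 g/mol = 0.01118 mol
mol H = 2 × 0.302 g H₂O ÷ 18.015 g/mol = 0.03353 mol
mol N = 2 × 0.157 g N₂ ÷ 28.014 g/mol = 0.01121 mol
mass O = 0.414 − (0.1343 + 0.03380 + 0.1570) = 0.08893 g → mol O = 0.08893 ÷ 15.999 = 0.005558 mol
Divide by the smallest (0.005558 mol): C 2.011, H 6.032, N 2.017, O 1.000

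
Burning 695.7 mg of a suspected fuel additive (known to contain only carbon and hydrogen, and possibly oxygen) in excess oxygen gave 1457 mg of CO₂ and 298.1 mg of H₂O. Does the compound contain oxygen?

mol C = 1.457 g CO₂ ÷ 44.009 g/mol = 0.033107 mol
mol H = 2 × 0.2981 g H₂O ÷ 18.015 g/mol = 0.033095 mol
C and H account for only 0.43101 g of the 0.6957 g sample; the remaining 0.26469 g must be oxygen.

yes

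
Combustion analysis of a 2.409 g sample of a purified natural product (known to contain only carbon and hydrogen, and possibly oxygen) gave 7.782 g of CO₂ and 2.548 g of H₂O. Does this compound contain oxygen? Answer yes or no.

mol C = 7.782 g CO₂ ÷ 44.009 g/mol = 0.17683 mol
mol H = 2 × 2.548 g H₂O ÷ 18.015 g/mol = 0.28288 mol
C and H together account for 2.4090 g — essentially the entire 2.409 g sample — so the compound contains no oxygen.

no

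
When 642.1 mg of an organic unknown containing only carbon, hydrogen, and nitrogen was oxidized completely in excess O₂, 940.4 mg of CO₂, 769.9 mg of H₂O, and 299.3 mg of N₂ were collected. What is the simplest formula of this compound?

mol C = 0.9404 g CO₂ ÷ 44.009 g/mol = 0.021368 mol
mol H = 2 × 0.7699 g H₂O ÷ 18.015 g/mol = 0.085473 mol
mol N = 2 × 0.2993 g N₂ ÷ 28.014 g/mol = 0.021368 mol
Divide by the smallest (0.021368 mol): C 1.000, H 4.000, N 1.000

CH4N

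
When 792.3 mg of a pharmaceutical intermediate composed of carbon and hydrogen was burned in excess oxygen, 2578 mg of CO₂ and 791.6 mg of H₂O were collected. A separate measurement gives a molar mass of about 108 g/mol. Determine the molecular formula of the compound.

C8H12

mol C = 2.578 g CO₂ ÷ 44.009 g/mol = 0.058579 mol
mol H = 2 × 0.7916 g H₂O ÷ 18.015 g/mol = 0.087882 mol
Divide by the smallest (0.058579 mol): C 1.000, H 1.500
Multiplying each by 2 gives whole numbers: C 2.00, H 3.00
Empirical formula: C2H3
Empirical-formula mass = 27.05 g/mol; 108 ÷ 27.05 ≈ 4, so the molecular formula is C8H12.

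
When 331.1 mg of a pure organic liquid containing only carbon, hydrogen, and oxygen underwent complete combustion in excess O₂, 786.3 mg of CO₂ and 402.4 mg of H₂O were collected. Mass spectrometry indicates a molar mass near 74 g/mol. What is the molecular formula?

C4H10O

mol C = 0.7863 g CO₂ ÷ 44.009 g/mol = 0.017867 mol
mol H = 2 × 0.4024 g H₂O ÷ 18.015 g/mol = 0.044674 mol
mass O = 0.3311 − (0.21460 + 0.045031) = 0.071471 g → mol O = 0.071471 ÷ 15.999 = 0.0044672 mol
Divide by the smallest (0.0044672 mol): C 4.000, H 10.000, O 1.000
Empirical formula: C4H10O
Empirical-formula mass = 74.12 g/mol; 74 ÷ 74.12 ≈ 1, so the molecular formula is C4H10O.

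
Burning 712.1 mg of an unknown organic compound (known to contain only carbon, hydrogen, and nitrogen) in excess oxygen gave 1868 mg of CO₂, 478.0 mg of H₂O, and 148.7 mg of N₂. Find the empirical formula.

C4H5N

mol C = 1.868 g CO₂ ÷ 44.009 g/mol = 0.042446 mol
mol H = 2 × 0.4780 g H₂O ÷ 18.015 g/mol = 0.053067 mol
mol N = 2 × 0.1487 g N₂ ÷ 28.014 g/mol = 0.010616 mol
Divide by the smallest (0.010616 mol): C 3.998, H 4.999, N 1.000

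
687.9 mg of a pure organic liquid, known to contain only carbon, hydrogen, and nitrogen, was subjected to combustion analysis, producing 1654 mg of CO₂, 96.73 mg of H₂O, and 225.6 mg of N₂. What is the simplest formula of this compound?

C7H2N3

mol C = 1.654 g CO₂ ÷ 44.009 g/mol = 0.037583 mol
mol H = 2 × 0.09673 g H₂O ÷ 18.015 g/mol = 0.010739 mol
mol N = 2 × 0.2256 g N₂ ÷ 28.014 g/mol = 0.016106 mol
Divide by the smallest (0.010739 mol): C 3.500, H 1.000, N 1.500
Multiplying each by 2 gives whole numbers: C 7.00, H 2.00, N 3.00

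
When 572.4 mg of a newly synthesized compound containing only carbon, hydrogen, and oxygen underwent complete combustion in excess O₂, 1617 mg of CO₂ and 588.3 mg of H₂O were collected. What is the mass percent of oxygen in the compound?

11.40%

mol C = 1.617 g CO₂ ÷ 44.009 g/mol = 0.036742 mol
mol H = 2 × 0.5883 g H₂O ÷ 18.015 g/mol = 0.065312 mol
mass O = 0.5724 − (0.44131 + 0.065835) = 0.065251 g → mol O = 0.065251 ÷ 15.999 = 0.0040785 mol
mass % O = 0.065251 g ÷ 0.5724 g × 100%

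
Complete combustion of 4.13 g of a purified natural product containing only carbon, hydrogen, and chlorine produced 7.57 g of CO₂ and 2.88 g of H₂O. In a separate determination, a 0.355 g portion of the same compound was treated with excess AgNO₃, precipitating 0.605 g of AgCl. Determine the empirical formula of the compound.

mol C = 7.57 g CO₂ ÷ 44.009 g/mol = 0.1720 mol
mol H = 2 × 2.88 g H₂O ÷ 18.015 g/mol = 0.3197 mol
From the AgCl data: mol Cl per gram of compound = (0.605 ÷ 143.318) ÷ 0.355 = 0.01189 mol/g, so in the 4.13 g combustion sample mol Cl = 0.04911 mol
Divide by the smallest (0.04911 mol): C 3.502, H 6.510, Cl 1.000
Multiplying each by 2 gives whole numbers: C 7.00, H 13.02, Cl 2.00

C7H13Cl2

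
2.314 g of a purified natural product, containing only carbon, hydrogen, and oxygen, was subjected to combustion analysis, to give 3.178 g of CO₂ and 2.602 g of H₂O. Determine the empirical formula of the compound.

CH4O

mol C = 3.178 g CO₂ ÷ 44.009 g/mol = 0.072213 mol
mol H = 2 × 2.602 g H₂O ÷ 18.015 g/mol = 0.28887 mol
mass O = 2.314 − (0.86734 + 0.29118) = 1.1555 g → mol O = 1.1555 ÷ 15.999 = 0.072222 mol
Divide by the smallest (0.072213 mol): C 1.000, H 4.000, O 1.000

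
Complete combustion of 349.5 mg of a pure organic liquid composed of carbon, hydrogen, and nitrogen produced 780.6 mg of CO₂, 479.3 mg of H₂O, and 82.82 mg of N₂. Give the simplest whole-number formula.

mol C = 0.7806 g CO₂ ÷ 44.009 g/mol = 0.017737 mol
mol H = 2 × 0.4793 g H₂O ÷ 18.015 g/mol = 0.053211 mol
mol N = 2 × 0.08282 g N₂ ÷ 28.014 g/mol = 0.0059128 mol
Divide by the smallest (0.0059128 mol): C 3.000, H 8.999, N 1.000

C3H9N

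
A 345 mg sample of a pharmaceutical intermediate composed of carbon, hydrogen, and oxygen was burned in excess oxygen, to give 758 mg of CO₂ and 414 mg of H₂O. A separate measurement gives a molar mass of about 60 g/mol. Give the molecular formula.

C3H8O

mol C = 0.758 g CO₂ ÷ 44.009 g/mol = 0.01722 mol
mol H = 2 × 0.414 g H₂O ÷ 18.015 g/mol = 0.04596 mol
mass O = 0.345 − (0.2069 + 0.04633) = 0.09180 g → mol O = 0.09180 ÷ 15.999 = 0.005738 mol
Divide by the smallest (0.005738 mol): C 3.002, H 8.011, O 1.000
Empirical formula: C3H8O
Empirical-formula mass = 60.10 g/mol; 60 ÷ 60.10 ≈ 1, so the molecular formula is C3H8O.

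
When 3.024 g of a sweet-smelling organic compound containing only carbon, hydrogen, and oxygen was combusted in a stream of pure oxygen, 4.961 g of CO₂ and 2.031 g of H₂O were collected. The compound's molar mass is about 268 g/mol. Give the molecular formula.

mol C = 4.961 g CO₂ ÷ 44.009 g/mol = 0.11273 mol
mol H = 2 × 2.031 g H₂O ÷ 18.015 g/mol = 0.22548 mol
mass O = 3.024 − (1.3540 + 0.22728) = 1.4428 g → mol O = 1.4428 ÷ 15.999 = 0.090178 mol
Divide by the smallest (0.090178 mol): C 1.250, H 2.500, O 1.000
Multiplying each by 4 gives whole numbers: C 5.00, H 10.00, O 4.00
Empirical formula: C5H10O4
Empirical-formula mass = 134.13 g/mol; 268 ÷ 134.13 ≈ 2, so the molecular formula is C10H20O8.

C10H20O8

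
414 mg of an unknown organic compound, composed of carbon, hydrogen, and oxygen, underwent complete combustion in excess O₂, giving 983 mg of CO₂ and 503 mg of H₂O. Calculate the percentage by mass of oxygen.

21.6%

mol C = 0.983 g CO₂ ÷ 44.009 g/mol = 0.02234 mol
mol H = 2 × 0.503 g H₂O ÷ 18.015 g/mol = 0.05584 mol
mass O = 0.414 − (0.2683 + 0.05629) = 0.08943 g → mol O = 0.08943 ÷ 15.999 = 0.005590 mol
mass % O = 0.08943 g ÷ 0.414 g × 100%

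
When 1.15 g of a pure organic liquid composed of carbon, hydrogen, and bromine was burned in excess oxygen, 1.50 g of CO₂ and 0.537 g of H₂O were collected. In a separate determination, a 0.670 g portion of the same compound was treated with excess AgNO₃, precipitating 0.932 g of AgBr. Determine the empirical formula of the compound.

mol C = 1.50 g CO₂ ÷ 44.009 g/mol = 0.03408 mol
mol H = 2 × 0.537 g H₂O ÷ 18.015 g/mol = 0.05962 mol
From the AgBr data: mol Br per gram of compound = (0.932 ÷ 187.772) ÷ 0.670 = 0.007408 mol/g, so in the 1.15 g combustion sample mol Br = 0.008519 mol
Divide by the smallest (0.008519 mol): C 4.001, H 6.998, Br 1.000

C4H7Br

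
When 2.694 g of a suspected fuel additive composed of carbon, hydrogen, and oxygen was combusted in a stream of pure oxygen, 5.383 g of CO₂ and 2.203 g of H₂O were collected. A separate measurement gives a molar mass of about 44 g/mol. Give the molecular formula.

C2H4O

mol C = 5.383 g CO₂ ÷ 44.009 g/mol = 0.12232 mol
mol H = 2 × 2.203 g H₂O ÷ 18.015 g/mol = 0.24457 mol
mass O = 2.694 − (1.4691 + 0.24653) = 0.97833 g → mol O = 0.97833 ÷ 15.999 = 0.061150 mol
Divide by the smallest (0.061150 mol): C 2.000, H 4.000, O 1.000
Empirical formula: C2H4O
Empirical-formula mass = 44.05 g/mol; 44 ÷ 44.05 ≈ 1, so the molecular formula is C2H4O.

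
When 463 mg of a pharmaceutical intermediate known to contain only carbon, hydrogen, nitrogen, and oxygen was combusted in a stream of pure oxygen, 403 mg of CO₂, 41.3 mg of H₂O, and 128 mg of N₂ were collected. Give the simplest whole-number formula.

C2HN2O3

mol C = 0.403 g CO₂ ÷ 44.009 g/mol = 0.009157 mol
mol H = 2 × 0.0413 g H₂O ÷ 18.015 g/mol = 0.004585 mol
mol N = 2 × 0.128 g N₂ ÷ 28.014 g/mol = 0.009138 mol
mass O = 0.463 − (0.1100 + 0.004622 + 0.1280) = 0.2204 g → mol O = 0.2204 ÷ 15.999 = 0.01378 mol
Divide by the smallest (0.004585 mol): C 1.997, H 1.000, N 1.993, O 3.004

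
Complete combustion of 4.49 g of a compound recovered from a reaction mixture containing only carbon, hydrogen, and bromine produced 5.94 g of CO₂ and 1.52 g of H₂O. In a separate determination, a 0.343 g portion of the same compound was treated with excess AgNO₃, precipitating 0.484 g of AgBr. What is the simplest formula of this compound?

C4H5Br

mol C = 5.94 g CO₂ ÷ 44.009 g/mol = 0.1350 mol
mol H = 2 × 1.52 g H₂O ÷ 18.015 g/mol = 0.1687 mol
From the AgBr data: mol Br per gram of compound = (0.484 ÷ 187.772) ÷ 0.343 = 0.007515 mol/g, so in the 4.49 g combustion sample mol Br = 0.03374 mol
Divide by the smallest (0.03374 mol): C 4.000, H 5.001, Br 1.000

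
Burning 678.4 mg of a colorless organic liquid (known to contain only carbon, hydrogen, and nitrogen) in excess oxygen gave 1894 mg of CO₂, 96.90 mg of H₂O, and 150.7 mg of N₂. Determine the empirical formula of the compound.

mol C = 1.894 g CO₂ ÷ 44.009 g/mol = 0.043037 mol
mol H = 2 × 0.09690 g H₂O ÷ 18.015 g/mol = 0.010758 mol
mol N = 2 × 0.1507 g N₂ ÷ 28.014 g/mol = 0.010759 mol
Divide by the smallest (0.010758 mol): C 4.001, H 1.000, N 1.000

C4HN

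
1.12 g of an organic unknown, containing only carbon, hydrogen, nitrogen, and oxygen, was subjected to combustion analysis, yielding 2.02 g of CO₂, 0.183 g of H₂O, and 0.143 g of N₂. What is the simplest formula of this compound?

mol C = 2.02 g CO₂ ÷ 44.009 g/mol = 0.04590 mol
mol H = 2 × 0.183 g H₂O ÷ 18.015 g/mol = 0.02032 mol
mol N = 2 × 0.143 g N₂ ÷ 28.014 g/mol = 0.01021 mol
mass O = 1.12 − (0.5513 + 0.02048 + 0.1430) = 0.4052 g → mol O = 0.4052 ÷ 15.999 = 0.02533 mol
Divide by the smallest (0.01021 mol): C 4.496, H 1.990, N 1.000, O 2.481
Multiplying each by 2 gives whole numbers: C 8.99, H 3.98, N 2.00, O 4.96

C9H4N2O5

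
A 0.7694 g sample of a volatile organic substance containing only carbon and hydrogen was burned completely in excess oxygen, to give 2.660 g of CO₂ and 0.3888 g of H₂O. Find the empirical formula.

mol C = 2.660 g CO₂ ÷ 44.009 g/mol = 0.060442 mol
mol H = 2 × 0.3888 g H₂O ÷ 18.015 g/mol = 0.043164 mol
Divide by the smallest (0.043164 mol): C 1.400, H 1.000
Multiplying each by 5 gives whole numbers: C 7.00, H 5.00

C7H5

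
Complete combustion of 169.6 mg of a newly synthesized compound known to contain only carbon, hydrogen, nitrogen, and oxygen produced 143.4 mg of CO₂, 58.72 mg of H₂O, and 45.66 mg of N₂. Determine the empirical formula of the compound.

C2H4N2O3

mol C = 0.1434 g CO₂ ÷ 44.009 g/mol = 0.0032584 mol
mol H = 2 × 0.05872 g H₂O ÷ 18.015 g/mol = 0.0065190 mol
mol N = 2 × 0.04566 g N₂ ÷ 28.014 g/mol = 0.0032598 mol
mass O = 0.1696 − (0.039137 + 0.0065712 + 0.045660) = 0.078232 g → mol O = 0.078232 ÷ 15.999 = 0.0048898 mol
Divide by the smallest (0.0032584 mol): C 1.000, H 2.001, N 1.000, O 1.501
Multiplying each by 2 gives whole numbers: C 2.00, H 4.00, N 2.00, O 3.00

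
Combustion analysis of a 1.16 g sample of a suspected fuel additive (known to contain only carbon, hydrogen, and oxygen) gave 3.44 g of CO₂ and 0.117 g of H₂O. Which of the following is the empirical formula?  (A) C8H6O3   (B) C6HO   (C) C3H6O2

(B) C6HO

mol C = 3.44 g CO₂ ÷ 44.009 g/mol = 0.07817 mol
mol H = 2 × 0.117 g H₂O ÷ 18.015 g/mol = 0.01299 mol
mass O = 1.16 − (0.9388 + 0.01309) = 0.2081 g → mol O = 0.2081 ÷ 15.999 = 0.01300 mol
Divide by the smallest (0.01299 mol): C 6.018, H 1.000, O 1.001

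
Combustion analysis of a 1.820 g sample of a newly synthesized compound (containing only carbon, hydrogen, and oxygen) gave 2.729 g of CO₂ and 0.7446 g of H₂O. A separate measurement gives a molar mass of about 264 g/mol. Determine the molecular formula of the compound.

C9H12O9

mol C = 2.729 g CO₂ ÷ 44.009 g/mol = 0.062010 mol
mol H = 2 × 0.7446 g H₂O ÷ 18.015 g/mol = 0.082664 mol
mass O = 1.820 − (0.74480 + 0.083326) = 0.99187 g → mol O = 0.99187 ÷ 15.999 = 0.061996 mol
Divide by the smallest (0.061996 mol): C 1.000, H 1.333, O 1.000
Multiplying each by 3 gives whole numbers: C 3.00, H 4.00, O 3.00
Empirical formula: C3H4O3
Empirical-formula mass = 88.06 g/mol; 264 ÷ 88.06 ≈ 3, so the molecular formula is C9H12O9.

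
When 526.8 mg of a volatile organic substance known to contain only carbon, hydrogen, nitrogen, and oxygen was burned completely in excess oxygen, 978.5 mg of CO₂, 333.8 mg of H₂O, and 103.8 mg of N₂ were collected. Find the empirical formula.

mol C = 0.9785 g CO₂ ÷ 44.009 g/mol = 0.022234 mol
mol H = 2 × 0.3338 g H₂O ÷ 18.015 g/mol = 0.037058 mol
mol N = 2 × 0.1038 g N₂ ÷ 28.014 g/mol = 0.0074106 mol
mass O = 0.5268 − (0.26705 + 0.037354 + 0.10380) = 0.11859 g → mol O = 0.11859 ÷ 15.999 = 0.0074125 mol
Divide by the smallest (0.0074106 mol): C 3.000, H 5.001, N 1.000, O 1.000

C3H5NO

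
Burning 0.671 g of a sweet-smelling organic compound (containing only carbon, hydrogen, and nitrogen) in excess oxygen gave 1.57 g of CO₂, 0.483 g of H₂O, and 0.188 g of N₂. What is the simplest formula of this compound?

C8H12N3

mol C = 1.57 g CO₂ ÷ 44.009 g/mol = 0.03567 mol
mol H = 2 × 0.483 g H₂O ÷ 18.015 g/mol = 0.05362 mol
mol N = 2 × 0.188 g N₂ ÷ 28.014 g/mol = 0.01342 mol
Divide by the smallest (0.01342 mol): C 2.658, H 3.995, N 1.000
Multiplying each by 3 gives whole numbers: C 7.97, H 11.99, N 3.00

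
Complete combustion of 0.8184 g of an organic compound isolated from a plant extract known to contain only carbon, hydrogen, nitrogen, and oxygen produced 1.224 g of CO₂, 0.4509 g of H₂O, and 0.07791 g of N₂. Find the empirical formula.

mol C = 1.224 g CO₂ ÷ 44.009 g/mol = 0.027812 mol
mol H = 2 × 0.4509 g H₂O ÷ 18.015 g/mol = 0.050058 mol
mol N = 2 × 0.07791 g N₂ ÷ 28.014 g/mol = 0.0055622 mol
mass O = 0.8184 − (0.33406 + 0.050459 + 0.077910) = 0.35598 g → mol O = 0.35598 ÷ 15.999 = 0.022250 mol
Divide by the smallest (0.0055622 mol): C 5.000, H 9.000, N 1.000, O 4.000

C5H9NO4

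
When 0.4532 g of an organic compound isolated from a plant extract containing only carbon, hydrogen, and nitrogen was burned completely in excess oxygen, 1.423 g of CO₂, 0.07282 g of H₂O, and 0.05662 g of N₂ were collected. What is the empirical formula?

C8H2N

mol C = 1.423 g CO₂ ÷ 44.009 g/mol = 0.032334 mol
mol H = 2 × 0.07282 g H₂O ÷ 18.015 g/mol = 0.0080844 mol
mol N = 2 × 0.05662 g N₂ ÷ 28.014 g/mol = 0.0040423 mol
Divide by the smallest (0.0040423 mol): C 7.999, H 2.000, N 1.000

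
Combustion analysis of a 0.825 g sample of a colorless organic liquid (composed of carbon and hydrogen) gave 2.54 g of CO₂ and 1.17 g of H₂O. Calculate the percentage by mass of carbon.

mol C = 2.54 g CO₂ ÷ 44.009 g/mol = 0.05772 mol
mol H = 2 × 1.17 g H₂O ÷ 18.015 g/mol = 0.1299 mol
mass % C = 0.6932 g ÷ 0.825 g × 100%

84.0%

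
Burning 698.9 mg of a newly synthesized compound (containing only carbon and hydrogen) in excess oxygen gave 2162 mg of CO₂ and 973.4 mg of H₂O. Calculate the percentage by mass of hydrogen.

15.59%

mol C = 2.162 g CO₂ ÷ 44.009 g/mol = 0.049126 mol
mol H = 2 × 0.9734 g H₂O ÷ 18.015 g/mol = 0.10807 mol
mass % H = 0.10893 g ÷ 0.6989 g × 100%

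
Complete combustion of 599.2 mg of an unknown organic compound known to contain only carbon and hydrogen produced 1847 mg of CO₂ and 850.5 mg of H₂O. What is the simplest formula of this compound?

mol C = 1.847 g CO₂ ÷ 44.009 g/mol = 0.041969 mol
mol H = 2 × 0.8505 g H₂O ÷ 18.015 g/mol = 0.094421 mol
Divide by the smallest (0.041969 mol): C 1.000, H 2.250
Multiplying each by 4 gives whole numbers: C 4.00, H 9.00

C4H9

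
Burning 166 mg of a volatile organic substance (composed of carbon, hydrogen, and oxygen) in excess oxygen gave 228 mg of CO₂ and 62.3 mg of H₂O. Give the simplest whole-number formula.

mol C = 0.228 g CO₂ ÷ 44.009 g/mol = 0.005181 mol
mol H = 2 × 0.0623 g H₂O ÷ 18.015 g/mol = 0.006916 mol
mass O = 0.166 − (0.06223 + 0.006972) = 0.09680 g → mol O = 0.09680 ÷ 15.999 = 0.006051 mol
Divide by the smallest (0.005181 mol): C 1.000, H 1.335, O 1.168
Multiplying each by 6 gives whole numbers: C 6.00, H 8.01, O 7.01

C6H8O7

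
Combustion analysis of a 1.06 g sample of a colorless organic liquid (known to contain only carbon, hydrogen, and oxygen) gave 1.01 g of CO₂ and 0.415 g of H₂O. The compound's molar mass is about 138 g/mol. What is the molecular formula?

C3H6O6

mol C = 1.01 g CO₂ ÷ 44.009 g/mol = 0.02295 mol
mol H = 2 × 0.415 g H₂O ÷ 18.015 g/mol = 0.04607 mol
mass O = 1.06 − (0.2757 + 0.04644) = 0.7379 g → mol O = 0.7379 ÷ 15.999 = 0.04612 mol
Divide by the smallest (0.02295 mol): C 1.000, H 2.008, O 2.010
Empirical formula: CH2O2
Empirical-formula mass = 46.02 g/mol; 138 ÷ 46.02 ≈ 3, so the molecular formula is C3H6O6.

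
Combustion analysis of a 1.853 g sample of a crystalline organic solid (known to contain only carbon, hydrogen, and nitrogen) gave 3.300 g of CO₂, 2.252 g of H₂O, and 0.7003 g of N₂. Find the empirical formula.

C3H10N2

mol C = 3.300 g CO₂ ÷ 44.009 g/mol = 0.074985 mol
mol H = 2 × 2.252 g H₂O ÷ 18.015 g/mol = 0.25001 mol
mol N = 2 × 0.7003 g N₂ ÷ 28.014 g/mol = 0.049996 mol
Divide by the smallest (0.049996 mol): C 1.500, H 5.001, N 1.000
Multiplying each by 2 gives whole numbers: C 3.00, H 10.00, N 2.00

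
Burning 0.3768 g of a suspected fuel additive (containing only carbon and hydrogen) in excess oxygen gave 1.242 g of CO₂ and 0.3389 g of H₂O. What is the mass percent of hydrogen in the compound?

mol C = 1.242 g CO₂ ÷ 44.009 g/mol = 0.028222 mol
mol H = 2 × 0.3389 g H₂O ÷ 18.015 g/mol = 0.037624 mol
mass % H = 0.037925 g ÷ 0.3768 g × 100%

10.07%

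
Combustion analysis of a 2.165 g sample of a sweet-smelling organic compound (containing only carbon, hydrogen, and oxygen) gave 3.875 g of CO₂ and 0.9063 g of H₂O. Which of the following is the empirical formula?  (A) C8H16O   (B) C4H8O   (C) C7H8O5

mol C = 3.875 g CO₂ ÷ 44.009 g/mol = 0.088050 mol
mol H = 2 × 0.9063 g H₂O ÷ 18.015 g/mol = 0.10062 mol
mass O = 2.165 − (1.0576 + 0.10142) = 1.0060 g → mol O = 1.0060 ÷ 15.999 = 0.062879 mol
Divide by the smallest (0.062879 mol): C 1.400, H 1.600, O 1.000
Multiplying each by 5 gives whole numbers: C 7.00, H 8.00, O 5.00

(C) C7H8O5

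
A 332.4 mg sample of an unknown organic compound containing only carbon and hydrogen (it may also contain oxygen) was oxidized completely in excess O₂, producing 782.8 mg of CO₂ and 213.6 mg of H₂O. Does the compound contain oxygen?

yes

mol C = 0.7828 g CO₂ ÷ 44.009 g/mol = 0.017787 mol
mol H = 2 × 0.2136 g H₂O ÷ 18.015 g/mol = 0.023714 mol
C and H account for only 0.23755 g of the 0.3324 g sample; the remaining 0.094854 g must be oxygen.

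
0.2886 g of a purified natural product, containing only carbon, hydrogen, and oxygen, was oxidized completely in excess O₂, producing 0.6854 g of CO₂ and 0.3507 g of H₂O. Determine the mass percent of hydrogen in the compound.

mol C = 0.6854 g CO₂ ÷ 44.009 g/mol = 0.015574 mol
mol H = 2 × 0.3507 g H₂O ÷ 18.015 g/mol = 0.038934 mol
mass O = 0.2886 − (0.18706 + 0.039246) = 0.062294 g → mol O = 0.062294 ÷ 15.999 = 0.0038936 mol
mass % H = 0.039246 g ÷ 0.2886 g × 100%

13.60%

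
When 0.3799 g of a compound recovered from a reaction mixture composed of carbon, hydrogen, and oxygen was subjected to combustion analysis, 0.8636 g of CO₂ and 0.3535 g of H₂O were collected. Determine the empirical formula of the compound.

mol C = 0.8636 g CO₂ ÷ 44.009 g/mol = 0.019623 mol
mol H = 2 × 0.3535 g H₂O ÷ 18.015 g/mol = 0.039245 mol
mass O = 0.3799 − (0.23569 + 0.039559) = 0.10465 g → mol O = 0.10465 ÷ 15.999 = 0.0065408 mol
Divide by the smallest (0.0065408 mol): C 3.000, H 6.000, O 1.000

C3H6O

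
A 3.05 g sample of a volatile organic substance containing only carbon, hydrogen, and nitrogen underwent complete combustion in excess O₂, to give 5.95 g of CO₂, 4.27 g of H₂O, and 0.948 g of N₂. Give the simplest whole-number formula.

C2H7N

mol C = 5.95 g CO₂ ÷ 44.009 g/mol = 0.1352 mol
mol H = 2 × 4.27 g H₂O ÷ 18.015 g/mol = 0.4740 mol
mol N = 2 × 0.948 g N₂ ÷ 28.014 g/mol = 0.06768 mol
Divide by the smallest (0.06768 mol): C 1.998, H 7.004, N 1.000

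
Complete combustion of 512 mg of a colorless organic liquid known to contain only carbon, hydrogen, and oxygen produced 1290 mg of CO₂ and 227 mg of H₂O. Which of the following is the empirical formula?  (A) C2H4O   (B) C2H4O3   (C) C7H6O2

(C) C7H6O2

mol C = 1.29 g CO₂ ÷ 44.009 g/mol = 0.02931 mol
mol H = 2 × 0.227 g H₂O ÷ 18.015 g/mol = 0.02520 mol
mass O = 0.512 − (0.3521 + 0.02540) = 0.1345 g → mol O = 0.1345 ÷ 15.999 = 0.008409 mol
Divide by the smallest (0.008409 mol): C 3.486, H 2.997, O 1.000
Multiplying each by 2 gives whole numbers: C 6.97, H 5.99, O 2.00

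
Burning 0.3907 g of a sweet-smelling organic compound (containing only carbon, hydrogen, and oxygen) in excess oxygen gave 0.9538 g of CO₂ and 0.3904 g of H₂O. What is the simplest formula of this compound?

mol C = 0.9538 g CO₂ ÷ 44.009 g/mol = 0.021673 mol
mol H = 2 × 0.3904 g H₂O ÷ 18.015 g/mol = 0.043342 mol
mass O = 0.3907 − (0.26031 + 0.043688) = 0.086699 g → mol O = 0.086699 ÷ 15.999 = 0.0054190 mol
Divide by the smallest (0.0054190 mol): C 3.999, H 7.998, O 1.000

C4H8O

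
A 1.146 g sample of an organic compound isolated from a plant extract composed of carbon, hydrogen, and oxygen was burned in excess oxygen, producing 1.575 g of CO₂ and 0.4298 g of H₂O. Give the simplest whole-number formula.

mol C = 1.575 g CO₂ ÷ 44.009 g/mol = 0.035788 mol
mol H = 2 × 0.4298 g H₂O ÷ 18.015 g/mol = 0.047716 mol
mass O = 1.146 − (0.42985 + 0.048098) = 0.66805 g → mol O = 0.66805 ÷ 15.999 = 0.041756 mol
Divide by the smallest (0.035788 mol): C 1.000, H 1.333, O 1.167
Multiplying each by 6 gives whole numbers: C 6.00, H 8.00, O 7.00

C6H8O7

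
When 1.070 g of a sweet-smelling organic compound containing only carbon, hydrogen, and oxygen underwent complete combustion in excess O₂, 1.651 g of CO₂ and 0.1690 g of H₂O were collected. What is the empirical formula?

mol C = 1.651 g CO₂ ÷ 44.009 g/mol = 0.037515 mol
mol H = 2 × 0.1690 g H₂O ÷ 18.015 g/mol = 0.018762 mol
mass O = 1.070 − (0.45059 + 0.018912) = 0.60049 g → mol O = 0.60049 ÷ 15.999 = 0.037533 mol
Divide by the smallest (0.018762 mol): C 2.000, H 1.000, O 2.000

C2HO2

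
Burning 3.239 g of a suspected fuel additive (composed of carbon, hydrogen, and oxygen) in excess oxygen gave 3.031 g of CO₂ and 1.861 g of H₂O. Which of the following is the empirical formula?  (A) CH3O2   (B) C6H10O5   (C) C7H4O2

(A) CH3O2

mol C = 3.031 g CO₂ ÷ 44.009 g/mol = 0.068872 mol
mol H = 2 × 1.861 g H₂O ÷ 18.015 g/mol = 0.20661 mol
mass O = 3.239 − (0.82722 + 0.20826) = 2.2035 g → mol O = 2.2035 ÷ 15.999 = 0.13773 mol
Divide by the smallest (0.068872 mol): C 1.000, H 3.000, O 2.000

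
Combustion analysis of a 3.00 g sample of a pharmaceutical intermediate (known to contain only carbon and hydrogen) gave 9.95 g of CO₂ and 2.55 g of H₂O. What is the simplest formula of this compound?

C4H5

mol C = 9.95 g CO₂ ÷ 44.009 g/mol = 0.2261 mol
mol H = 2 × 2.55 g H₂O ÷ 18.015 g/mol = 0.2831 mol
Divide by the smallest (0.2261 mol): C 1.000, H 1.252
Multiplying each by 4 gives whole numbers: C 4.00, H 5.01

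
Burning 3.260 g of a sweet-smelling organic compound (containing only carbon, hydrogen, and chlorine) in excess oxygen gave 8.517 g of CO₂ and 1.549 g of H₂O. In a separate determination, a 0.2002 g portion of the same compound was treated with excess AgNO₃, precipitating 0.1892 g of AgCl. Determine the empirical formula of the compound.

C9H8Cl

mol C = 8.517 g CO₂ ÷ 44.009 g/mol = 0.19353 mol
mol H = 2 × 1.549 g H₂O ÷ 18.015 g/mol = 0.17197 mol
From the AgCl data: mol Cl per gram of compound = (0.1892 ÷ 143.318) ÷ 0.2002 = 0.0065941 mol/g, so in the 3.260 g combustion sample mol Cl = 0.021497 mol
Divide by the smallest (0.021497 mol): C 9.003, H 8.000, Cl 1.000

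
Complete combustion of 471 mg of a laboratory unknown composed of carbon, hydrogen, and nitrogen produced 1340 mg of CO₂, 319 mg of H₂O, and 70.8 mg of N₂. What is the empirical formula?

C6H7N

mol C = 1.34 g CO₂ ÷ 44.009 g/mol = 0.03045 mol
mol H = 2 × 0.319 g H₂O ÷ 18.015 g/mol = 0.03541 mol
mol N = 2 × 0.0708 g N₂ ÷ 28.014 g/mol = 0.005055 mol
Divide by the smallest (0.005055 mol): C 6.024, H 7.006, N 1.000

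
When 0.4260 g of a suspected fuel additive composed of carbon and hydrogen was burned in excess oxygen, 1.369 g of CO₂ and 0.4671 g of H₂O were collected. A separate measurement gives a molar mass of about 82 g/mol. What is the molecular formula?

C6H10

mol C = 1.369 g CO₂ ÷ 44.009 g/mol = 0.031107 mol
mol H = 2 × 0.4671 g H₂O ÷ 18.015 g/mol = 0.051857 mol
Divide by the smallest (0.031107 mol): C 1.000, H 1.667
Multiplying each by 3 gives whole numbers: C 3.00, H 5.00
Empirical formula: C3H5
Empirical-formula mass = 41.07 g/mol; 82 ÷ 41.07 ≈ 2, so the molecular formula is C6H10.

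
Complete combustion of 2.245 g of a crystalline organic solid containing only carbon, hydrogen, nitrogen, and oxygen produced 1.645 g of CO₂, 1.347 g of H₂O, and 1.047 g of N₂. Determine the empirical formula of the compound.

mol C = 1.645 g CO₂ ÷ 44.009 g/mol = 0.037379 mol
mol H = 2 × 1.347 g H₂O ÷ 18.015 g/mol = 0.14954 mol
mol N = 2 × 1.047 g N₂ ÷ 28.014 g/mol = 0.074748 mol
mass O = 2.245 − (0.44896 + 0.15074 + 1.0470) = 0.59831 g → mol O = 0.59831 ÷ 15.999 = 0.037396 mol
Divide by the smallest (0.037379 mol): C 1.000, H 4.001, N 2.000, O 1.000

CH4N2O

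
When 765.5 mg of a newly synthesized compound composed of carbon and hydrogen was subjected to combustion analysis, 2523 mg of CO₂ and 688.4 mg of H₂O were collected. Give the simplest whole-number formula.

mol C = 2.523 g CO₂ ÷ 44.009 g/mol = 0.057329 mol
mol H = 2 × 0.6884 g H₂O ÷ 18.015 g/mol = 0.076425 mol
Divide by the smallest (0.057329 mol): C 1.000, H 1.333
Multiplying each by 3 gives whole numbers: C 3.00, H 4.00

C3H4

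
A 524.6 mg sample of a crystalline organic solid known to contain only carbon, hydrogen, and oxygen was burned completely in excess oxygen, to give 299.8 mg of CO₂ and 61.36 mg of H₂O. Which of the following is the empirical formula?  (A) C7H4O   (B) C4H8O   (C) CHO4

(C) CHO4

mol C = 0.2998 g CO₂ ÷ 44.009 g/mol = 0.0068122 mol
mol H = 2 × 0.06136 g H₂O ÷ 18.015 g/mol = 0.0068121 mol
mass O = 0.5246 − (0.081822 + 0.0068666) = 0.43591 g → mol O = 0.43591 ÷ 15.999 = 0.027246 mol
Divide by the smallest (0.0068121 mol): C 1.000, H 1.000, O 4.000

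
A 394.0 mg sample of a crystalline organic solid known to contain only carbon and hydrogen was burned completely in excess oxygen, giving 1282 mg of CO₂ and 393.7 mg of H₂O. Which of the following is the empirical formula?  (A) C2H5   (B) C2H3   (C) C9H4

(B) C2H3

mol C = 1.282 g CO₂ ÷ 44.009 g/mol = 0.029130 mol
mol H = 2 × 0.3937 g H₂O ÷ 18.015 g/mol = 0.043708 mol
Divide by the smallest (0.029130 mol): C 1.000, H 1.500
Multiplying each by 2 gives whole numbers: C 2.00, H 3.00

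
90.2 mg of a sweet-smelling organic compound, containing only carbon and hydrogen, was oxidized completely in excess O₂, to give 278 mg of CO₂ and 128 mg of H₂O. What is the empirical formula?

mol C = 0.278 g CO₂ ÷ 44.009 g/mol = 0.006317 mol
mol H = 2 × 0.128 g H₂O ÷ 18.015 g/mol = 0.01421 mol
Divide by the smallest (0.006317 mol): C 1.000, H 2.250
Multiplying each by 4 gives whole numbers: C 4.00, H 9.00

C4H9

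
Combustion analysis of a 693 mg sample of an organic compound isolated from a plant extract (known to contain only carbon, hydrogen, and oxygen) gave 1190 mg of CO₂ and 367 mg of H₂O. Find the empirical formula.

mol C = 1.19 g CO₂ ÷ 44.009 g/mol = 0.02704 mol
mol H = 2 × 0.367 g H₂O ÷ 18.015 g/mol = 0.04074 mol
mass O = 0.693 − (0.3248 + 0.04107) = 0.3272 g → mol O = 0.3272 ÷ 15.999 = 0.02045 mol
Divide by the smallest (0.02045 mol): C 1.322, H 1.993, O 1.000
Multiplying each by 3 gives whole numbers: C 3.97, H 5.98, O 3.00

C4H6O3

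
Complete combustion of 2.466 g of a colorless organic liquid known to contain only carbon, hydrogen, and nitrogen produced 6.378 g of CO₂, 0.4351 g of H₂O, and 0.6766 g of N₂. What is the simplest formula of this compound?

C3HN

mol C = 6.378 g CO₂ ÷ 44.009 g/mol = 0.14492 mol
mol H = 2 × 0.4351 g H₂O ÷ 18.015 g/mol = 0.048304 mol
mol N = 2 × 0.6766 g N₂ ÷ 28.014 g/mol = 0.048304 mol
Divide by the smallest (0.048304 mol): C 3.000, H 1.000, N 1.000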